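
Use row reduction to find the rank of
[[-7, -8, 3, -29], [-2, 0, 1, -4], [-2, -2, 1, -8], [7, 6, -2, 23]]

rank = 3

R1 -> -1/7·R1
  [  1  8/7  -3/7  29/7 ]
  [ -2    0     1    -4 ]
  [ -2   -2     1    -8 ]
  [  7    6    -2    23 ]
R2 -> R2 + 2·R1
  [  1   8/7  -3/7  29/7 ]
  [  0  16/7   1/7  30/7 ]
  [ -2    -2     1    -8 ]
  [  7     6    -2    23 ]
R3 -> R3 + 2·R1
  [ 1   8/7  -3/7  29/7 ]
  [ 0  16/7   1/7  30/7 ]
  [ 0   2/7   1/7   2/7 ]
  [ 7     6    -2    23 ]
R4 -> R4 − 7·R1
  [ 1   8/7  -3/7  29/7 ]
  [ 0  16/7   1/7  30/7 ]
  [ 0   2/7   1/7   2/7 ]
  [ 0    -2     1    -6 ]
R2 -> 7/16·R2
  [ 1  8/7  -3/7  29/7 ]
  [ 0    1  1/16  15/8 ]
  [ 0  2/7   1/7   2/7 ]
  [ 0   -2     1    -6 ]
R3 -> R3 − 2/7·R2
  [ 1  8/7  -3/7  29/7 ]
  [ 0    1  1/16  15/8 ]
  [ 0    0   1/8  -1/4 ]
  [ 0   -2     1    -6 ]
R4 -> R4 + 2·R2
  [ 1  8/7  -3/7  29/7 ]
  [ 0    1  1/16  15/8 ]
  [ 0    0   1/8  -1/4 ]
  [ 0    0   9/8  -9/4 ]
R3 -> 8·R3
  [ 1  8/7  -3/7  29/7 ]
  [ 0    1  1/16  15/8 ]
  [ 0    0     1    -2 ]
  [ 0    0   9/8  -9/4 ]
R4 -> R4 − 9/8·R3
  [ 1  8/7  -3/7  29/7 ]
  [ 0    1  1/16  15/8 ]
  [ 0    0     1    -2 ]
  [ 0    0     0     0 ]
R2 -> R2 − 1/16·R3
  [ 1  8/7  -3/7  29/7 ]
  [ 0    1     0     2 ]
  [ 0    0     1    -2 ]
  [ 0    0     0     0 ]
R1 -> R1 + 3/7·R3
  [ 1  8/7  0  23/7 ]
  [ 0    1  0     2 ]
  [ 0    0  1    -2 ]
  [ 0    0  0     0 ]
R1 -> R1 − 8/7·R2
  [ 1  0  0   1 ]
  [ 0  1  0   2 ]
  [ 0  0  1  -2 ]
  [ 0  0  0   0 ]
The reduced form has 3 nonzero rows.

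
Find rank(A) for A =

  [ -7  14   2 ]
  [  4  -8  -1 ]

rank = 2

Multiply ρ1 by -1/7.
  [ 1  -2  -2/7 ]
  [ 4  -8    -1 ]
Subtract 4 times ρ1 from ρ2.
  [ 1  -2  -2/7 ]
  [ 0   0   1/7 ]
Multiply ρ2 by 7.
  [ 1  -2  -2/7 ]
  [ 0   0     1 ]
Add 2/7 times ρ2 to ρ1.
  [ 1  -2  0 ]
  [ 0   0  1 ]
The reduced form has 2 nonzero rows.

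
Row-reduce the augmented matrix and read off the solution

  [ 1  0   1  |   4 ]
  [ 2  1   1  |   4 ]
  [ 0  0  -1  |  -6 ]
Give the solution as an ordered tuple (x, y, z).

(-2, 2, 6)

r2 ← r2 − 2·r1
  [ 1  0   1  |   4 ]
  [ 0  1  -1  |  -4 ]
  [ 0  0  -1  |  -6 ]
r3 ← -1·r3
  [ 1  0   1  |   4 ]
  [ 0  1  -1  |  -4 ]
  [ 0  0   1  |   6 ]
r2 ← r2 + r3
  [ 1  0  1  |  4 ]
  [ 0  1  0  |  2 ]
  [ 0  0  1  |  6 ]
r1 ← r1 − r3
  [ 1  0  0  |  -2 ]
  [ 0  1  0  |   2 ]
  [ 0  0  1  |   6 ]
Reading off the last column: x = -2, y = 2, z = 6.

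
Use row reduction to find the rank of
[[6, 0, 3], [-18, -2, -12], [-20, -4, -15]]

rank = 3

ρ1 ← 1/6·ρ1
  [   1   0  1/2 ]
  [ -18  -2  -12 ]
  [ -20  -4  -15 ]
ρ2 ← ρ2 + 18·ρ1
  [   1   0  1/2 ]
  [   0  -2   -3 ]
  [ -20  -4  -15 ]
ρ3 ← ρ3 + 20·ρ1
  [ 1   0  1/2 ]
  [ 0  -2   -3 ]
  [ 0  -4   -5 ]
ρ2 ← -1/2·ρ2
  [ 1   0  1/2 ]
  [ 0   1  3/2 ]
  [ 0  -4   -5 ]
ρ3 ← ρ3 + 4·ρ2
  [ 1  0  1/2 ]
  [ 0  1  3/2 ]
  [ 0  0    1 ]
ρ2 ← ρ2 − 3/2·ρ3
  [ 1  0  1/2 ]
  [ 0  1    0 ]
  [ 0  0    1 ]
ρ1 ← ρ1 − 1/2·ρ3
  [ 1  0  0 ]
  [ 0  1  0 ]
  [ 0  0  1 ]
The reduced form has 3 nonzero rows.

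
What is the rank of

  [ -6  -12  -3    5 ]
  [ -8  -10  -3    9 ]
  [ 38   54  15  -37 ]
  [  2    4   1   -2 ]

R1 → -1/6·R1
R2 → R2 + 8·R1
R3 → R3 − 38·R1
R4 → R4 − 2·R1
R2 → 1/6·R2
R3 → R3 + 22·R2
R3 → -3·R3
R4 → -3·R4
R3 → R3 + 29/3·R4
R2 → R2 − 7/18·R4
R1 → R1 + 5/6·R4
R2 → R2 − 1/6·R3
R1 → R1 − 1/2·R3
R1 → R1 − 2·R2
The reduced form has 4 nonzero rows.

rank = 4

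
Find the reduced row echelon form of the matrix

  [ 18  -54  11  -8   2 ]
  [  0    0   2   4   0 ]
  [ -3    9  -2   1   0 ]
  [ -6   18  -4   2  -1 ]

[[1, -3, 0, -5/3, 0], [0, 0, 1, 2, 0], [0, 0, 0, 0, 1], [0, 0, 0, 0, 0]]

r1 → 1/18·r1
  [  1  -3  11/18  -4/9  1/9 ]
  [  0   0      2     4    0 ]
  [ -3   9     -2     1    0 ]
  [ -6  18     -4     2   -1 ]
r3 → r3 + 3·r1
  [  1  -3  11/18  -4/9  1/9 ]
  [  0   0      2     4    0 ]
  [  0   0   -1/6  -1/3  1/3 ]
  [ -6  18     -4     2   -1 ]
r4 → r4 + 6·r1
  [ 1  -3  11/18  -4/9   1/9 ]
  [ 0   0      2     4     0 ]
  [ 0   0   -1/6  -1/3   1/3 ]
  [ 0   0   -1/3  -2/3  -1/3 ]
r2 → 1/2·r2
  [ 1  -3  11/18  -4/9   1/9 ]
  [ 0   0      1     2     0 ]
  [ 0   0   -1/6  -1/3   1/3 ]
  [ 0   0   -1/3  -2/3  -1/3 ]
r3 → r3 + 1/6·r2
  [ 1  -3  11/18  -4/9   1/9 ]
  [ 0   0      1     2     0 ]
  [ 0   0      0     0   1/3 ]
  [ 0   0   -1/3  -2/3  -1/3 ]
r4 → r4 + 1/3·r2
  [ 1  -3  11/18  -4/9   1/9 ]
  [ 0   0      1     2     0 ]
  [ 0   0      0     0   1/3 ]
  [ 0   0      0     0  -1/3 ]
r3 → 3·r3
  [ 1  -3  11/18  -4/9   1/9 ]
  [ 0   0      1     2     0 ]
  [ 0   0      0     0     1 ]
  [ 0   0      0     0  -1/3 ]
r4 → r4 + 1/3·r3
  [ 1  -3  11/18  -4/9  1/9 ]
  [ 0   0      1     2    0 ]
  [ 0   0      0     0    1 ]
  [ 0   0      0     0    0 ]
r1 → r1 − 1/9·r3
  [ 1  -3  11/18  -4/9  0 ]
  [ 0   0      1     2  0 ]
  [ 0   0      0     0  1 ]
  [ 0   0      0     0  0 ]
r1 → r1 − 11/18·r2
  [ 1  -3  0  -5/3  0 ]
  [ 0   0  1     2  0 ]
  [ 0   0  0     0  1 ]
  [ 0   0  0     0  0 ]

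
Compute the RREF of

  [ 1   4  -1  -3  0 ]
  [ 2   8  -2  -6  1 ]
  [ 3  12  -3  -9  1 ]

[[1, 4, -1, -3, 0], [0, 0, 0, 0, 1], [0, 0, 0, 0, 0]]

Subtract 2 times R1 from R2.
  [ 1   4  -1  -3  0 ]
  [ 0   0   0   0  1 ]
  [ 3  12  -3  -9  1 ]
Subtract 3 times R1 from R3.
  [ 1  4  -1  -3  0 ]
  [ 0  0   0   0  1 ]
  [ 0  0   0   0  1 ]
Subtract R2 from R3.
  [ 1  4  -1  -3  0 ]
  [ 0  0   0   0  1 ]
  [ 0  0   0   0  0 ]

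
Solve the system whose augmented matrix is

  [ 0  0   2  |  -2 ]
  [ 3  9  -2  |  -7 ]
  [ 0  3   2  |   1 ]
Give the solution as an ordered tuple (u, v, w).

(-6, 1, -1)

r1 ↔ r2
  [ 3  9  -2  |  -7 ]
  [ 0  0   2  |  -2 ]
  [ 0  3   2  |   1 ]
r1 ← 1/3·r1
  [ 1  3  -2/3  |  -7/3 ]
  [ 0  0     2  |    -2 ]
  [ 0  3     2  |     1 ]
r2 ↔ r3
  [ 1  3  -2/3  |  -7/3 ]
  [ 0  3     2  |     1 ]
  [ 0  0     2  |    -2 ]
r2 ← 1/3·r2
  [ 1  3  -2/3  |  -7/3 ]
  [ 0  1   2/3  |   1/3 ]
  [ 0  0     2  |    -2 ]
r3 ← 1/2·r3
  [ 1  3  -2/3  |  -7/3 ]
  [ 0  1   2/3  |   1/3 ]
  [ 0  0     1  |    -1 ]
r2 ← r2 − 2/3·r3
  [ 1  3  -2/3  |  -7/3 ]
  [ 0  1     0  |     1 ]
  [ 0  0     1  |    -1 ]
r1 ← r1 + 2/3·r3
  [ 1  3  0  |  -3 ]
  [ 0  1  0  |   1 ]
  [ 0  0  1  |  -1 ]
r1 ← r1 − 3·r2
  [ 1  0  0  |  -6 ]
  [ 0  1  0  |   1 ]
  [ 0  0  1  |  -1 ]
Reading off the last column: u = -6, v = 1, w = -1.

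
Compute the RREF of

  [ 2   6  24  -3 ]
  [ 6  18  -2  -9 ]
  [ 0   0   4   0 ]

Multiply R1 by 1/2.
  [ 1   3  12  -3/2 ]
  [ 6  18  -2    -9 ]
  [ 0   0   4     0 ]
Subtract 6 times R1 from R2.
  [ 1  3   12  -3/2 ]
  [ 0  0  -74     0 ]
  [ 0  0    4     0 ]
Multiply R2 by -1/74.
  [ 1  3  12  -3/2 ]
  [ 0  0   1     0 ]
  [ 0  0   4     0 ]
Subtract 4 times R2 from R3.
  [ 1  3  12  -3/2 ]
  [ 0  0   1     0 ]
  [ 0  0   0     0 ]
Subtract 12 times R2 from R1.
  [ 1  3  0  -3/2 ]
  [ 0  0  1     0 ]
  [ 0  0  0     0 ]

[[1, 3, 0, -3/2], [0, 0, 1, 0], [0, 0, 0, 0]]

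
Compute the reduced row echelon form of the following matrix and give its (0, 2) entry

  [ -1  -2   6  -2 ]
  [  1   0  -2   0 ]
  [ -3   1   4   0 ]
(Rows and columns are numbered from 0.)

-2

r1 → -1·r1
  [  1  2  -6  2 ]
  [  1  0  -2  0 ]
  [ -3  1   4  0 ]
r2 → r2 − r1
  [  1   2  -6   2 ]
  [  0  -2   4  -2 ]
  [ -3   1   4   0 ]
r3 → r3 + 3·r1
  [ 1   2   -6   2 ]
  [ 0  -2    4  -2 ]
  [ 0   7  -14   6 ]
r2 → -1/2·r2
  [ 1  2   -6  2 ]
  [ 0  1   -2  1 ]
  [ 0  7  -14  6 ]
r3 → r3 − 7·r2
  [ 1  2  -6   2 ]
  [ 0  1  -2   1 ]
  [ 0  0   0  -1 ]
r3 → -1·r3
  [ 1  2  -6  2 ]
  [ 0  1  -2  1 ]
  [ 0  0   0  1 ]
r2 → r2 − r3
  [ 1  2  -6  2 ]
  [ 0  1  -2  0 ]
  [ 0  0   0  1 ]
r1 → r1 − 2·r3
  [ 1  2  -6  0 ]
  [ 0  1  -2  0 ]
  [ 0  0   0  1 ]
r1 → r1 − 2·r2
  [ 1  0  -2  0 ]
  [ 0  1  -2  0 ]
  [ 0  0   0  1 ]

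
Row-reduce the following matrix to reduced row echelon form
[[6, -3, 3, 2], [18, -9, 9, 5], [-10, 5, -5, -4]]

Multiply R1 by 1/6.
  [   1  -1/2  1/2  1/3 ]
  [  18    -9    9    5 ]
  [ -10     5   -5   -4 ]
Subtract 18 times R1 from R2.
  [   1  -1/2  1/2  1/3 ]
  [   0     0    0   -1 ]
  [ -10     5   -5   -4 ]
Add 10 times R1 to R3.
  [ 1  -1/2  1/2   1/3 ]
  [ 0     0    0    -1 ]
  [ 0     0    0  -2/3 ]
Multiply R2 by -1.
  [ 1  -1/2  1/2   1/3 ]
  [ 0     0    0     1 ]
  [ 0     0    0  -2/3 ]
Add 2/3 times R2 to R3.
  [ 1  -1/2  1/2  1/3 ]
  [ 0     0    0    1 ]
  [ 0     0    0    0 ]
Subtract 1/3 times R2 from R1.
  [ 1  -1/2  1/2  0 ]
  [ 0     0    0  1 ]
  [ 0     0    0  0 ]

[[1, -1/2, 1/2, 0], [0, 0, 0, 1], [0, 0, 0, 0]]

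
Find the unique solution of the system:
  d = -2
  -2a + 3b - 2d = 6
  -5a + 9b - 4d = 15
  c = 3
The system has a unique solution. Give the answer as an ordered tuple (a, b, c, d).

Form the augmented matrix and row-reduce:
  [  0  0  0   1  |  -2 ]
  [ -2  3  0  -2  |   6 ]
  [ -5  9  0  -4  |  15 ]
  [  0  0  1   0  |   3 ]
R1 <=> R2
  [ -2  3  0  -2  |   6 ]
  [  0  0  0   1  |  -2 ]
  [ -5  9  0  -4  |  15 ]
  [  0  0  1   0  |   3 ]
R1 → -1/2·R1
  [  1  -3/2  0   1  |  -3 ]
  [  0     0  0   1  |  -2 ]
  [ -5     9  0  -4  |  15 ]
  [  0     0  1   0  |   3 ]
R3 → R3 + 5·R1
  [ 1  -3/2  0  1  |  -3 ]
  [ 0     0  0  1  |  -2 ]
  [ 0   3/2  0  1  |   0 ]
  [ 0     0  1  0  |   3 ]
R2 <=> R3
  [ 1  -3/2  0  1  |  -3 ]
  [ 0   3/2  0  1  |   0 ]
  [ 0     0  0  1  |  -2 ]
  [ 0     0  1  0  |   3 ]
R2 → 2/3·R2
  [ 1  -3/2  0    1  |  -3 ]
  [ 0     1  0  2/3  |   0 ]
  [ 0     0  0    1  |  -2 ]
  [ 0     0  1    0  |   3 ]
R3 <=> R4
  [ 1  -3/2  0    1  |  -3 ]
  [ 0     1  0  2/3  |   0 ]
  [ 0     0  1    0  |   3 ]
  [ 0     0  0    1  |  -2 ]
R2 → R2 − 2/3·R4
  [ 1  -3/2  0  1  |   -3 ]
  [ 0     1  0  0  |  4/3 ]
  [ 0     0  1  0  |    3 ]
  [ 0     0  0  1  |   -2 ]
R1 → R1 − R4
  [ 1  -3/2  0  0  |   -1 ]
  [ 0     1  0  0  |  4/3 ]
  [ 0     0  1  0  |    3 ]
  [ 0     0  0  1  |   -2 ]
R1 → R1 + 3/2·R2
  [ 1  0  0  0  |    1 ]
  [ 0  1  0  0  |  4/3 ]
  [ 0  0  1  0  |    3 ]
  [ 0  0  0  1  |   -2 ]
Reading off the last column: a = 1, b = 4/3, c = 3, d = -2.

(1, 4/3, 3, -2)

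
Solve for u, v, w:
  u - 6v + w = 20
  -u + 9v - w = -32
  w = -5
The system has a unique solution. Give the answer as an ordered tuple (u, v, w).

Form the augmented matrix and row-reduce:
  [  1  -6   1  |   20 ]
  [ -1   9  -1  |  -32 ]
  [  0   0   1  |   -5 ]
r2 ← r2 + r1
  [ 1  -6  1  |   20 ]
  [ 0   3  0  |  -12 ]
  [ 0   0  1  |   -5 ]
r2 ← 1/3·r2
  [ 1  -6  1  |  20 ]
  [ 0   1  0  |  -4 ]
  [ 0   0  1  |  -5 ]
r1 ← r1 − r3
  [ 1  -6  0  |  25 ]
  [ 0   1  0  |  -4 ]
  [ 0   0  1  |  -5 ]
r1 ← r1 + 6·r2
  [ 1  0  0  |   1 ]
  [ 0  1  0  |  -4 ]
  [ 0  0  1  |  -5 ]
Reading off the last column: u = 1, v = -4, w = -5.

(1, -4, -5)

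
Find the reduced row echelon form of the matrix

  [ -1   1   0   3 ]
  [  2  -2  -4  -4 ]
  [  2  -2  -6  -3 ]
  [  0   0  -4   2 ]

[[1, -1, 0, -3], [0, 0, 1, -1/2], [0, 0, 0, 0], [0, 0, 0, 0]]

ρ1 -> -1·ρ1
  [ 1  -1   0  -3 ]
  [ 2  -2  -4  -4 ]
  [ 2  -2  -6  -3 ]
  [ 0   0  -4   2 ]
ρ2 -> ρ2 − 2·ρ1
  [ 1  -1   0  -3 ]
  [ 0   0  -4   2 ]
  [ 2  -2  -6  -3 ]
  [ 0   0  -4   2 ]
ρ3 -> ρ3 − 2·ρ1
  [ 1  -1   0  -3 ]
  [ 0   0  -4   2 ]
  [ 0   0  -6   3 ]
  [ 0   0  -4   2 ]
ρ2 -> -1/4·ρ2
  [ 1  -1   0    -3 ]
  [ 0   0   1  -1/2 ]
  [ 0   0  -6     3 ]
  [ 0   0  -4     2 ]
ρ3 -> ρ3 + 6·ρ2
  [ 1  -1   0    -3 ]
  [ 0   0   1  -1/2 ]
  [ 0   0   0     0 ]
  [ 0   0  -4     2 ]
ρ4 -> ρ4 + 4·ρ2
  [ 1  -1  0    -3 ]
  [ 0   0  1  -1/2 ]
  [ 0   0  0     0 ]
  [ 0   0  0     0 ]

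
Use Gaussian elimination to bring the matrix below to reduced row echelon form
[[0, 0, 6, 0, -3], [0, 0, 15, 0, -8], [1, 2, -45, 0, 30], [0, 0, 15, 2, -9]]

[[1, 2, 0, 0, 0], [0, 0, 1, 0, 0], [0, 0, 0, 1, 0], [0, 0, 0, 0, 1]]

R1 ↔ R3
  [ 1  2  -45  0  30 ]
  [ 0  0   15  0  -8 ]
  [ 0  0    6  0  -3 ]
  [ 0  0   15  2  -9 ]
R2 ← 1/15·R2
  [ 1  2  -45  0     30 ]
  [ 0  0    1  0  -8/15 ]
  [ 0  0    6  0     -3 ]
  [ 0  0   15  2     -9 ]
R3 ← R3 − 6·R2
  [ 1  2  -45  0     30 ]
  [ 0  0    1  0  -8/15 ]
  [ 0  0    0  0    1/5 ]
  [ 0  0   15  2     -9 ]
R4 ← R4 − 15·R2
  [ 1  2  -45  0     30 ]
  [ 0  0    1  0  -8/15 ]
  [ 0  0    0  0    1/5 ]
  [ 0  0    0  2     -1 ]
R3 ↔ R4
  [ 1  2  -45  0     30 ]
  [ 0  0    1  0  -8/15 ]
  [ 0  0    0  2     -1 ]
  [ 0  0    0  0    1/5 ]
R3 ← 1/2·R3
  [ 1  2  -45  0     30 ]
  [ 0  0    1  0  -8/15 ]
  [ 0  0    0  1   -1/2 ]
  [ 0  0    0  0    1/5 ]
R4 ← 5·R4
  [ 1  2  -45  0     30 ]
  [ 0  0    1  0  -8/15 ]
  [ 0  0    0  1   -1/2 ]
  [ 0  0    0  0      1 ]
R3 ← R3 + 1/2·R4
  [ 1  2  -45  0     30 ]
  [ 0  0    1  0  -8/15 ]
  [ 0  0    0  1      0 ]
  [ 0  0    0  0      1 ]
R2 ← R2 + 8/15·R4
  [ 1  2  -45  0  30 ]
  [ 0  0    1  0   0 ]
  [ 0  0    0  1   0 ]
  [ 0  0    0  0   1 ]
R1 ← R1 − 30·R4
  [ 1  2  -45  0  0 ]
  [ 0  0    1  0  0 ]
  [ 0  0    0  1  0 ]
  [ 0  0    0  0  1 ]
R1 ← R1 + 45·R2
  [ 1  2  0  0  0 ]
  [ 0  0  1  0  0 ]
  [ 0  0  0  1  0 ]
  [ 0  0  0  0  1 ]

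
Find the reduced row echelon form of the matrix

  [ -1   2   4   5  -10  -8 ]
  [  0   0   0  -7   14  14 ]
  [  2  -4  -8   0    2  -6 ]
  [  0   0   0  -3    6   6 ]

[[1, -2, -4, 0, 0, -2], [0, 0, 0, 1, 0, -4], [0, 0, 0, 0, 1, -1], [0, 0, 0, 0, 0, 0]]

ρ1 → -1·ρ1
  [ 1  -2  -4  -5  10   8 ]
  [ 0   0   0  -7  14  14 ]
  [ 2  -4  -8   0   2  -6 ]
  [ 0   0   0  -3   6   6 ]
ρ3 → ρ3 − 2·ρ1
  [ 1  -2  -4  -5   10    8 ]
  [ 0   0   0  -7   14   14 ]
  [ 0   0   0  10  -18  -22 ]
  [ 0   0   0  -3    6    6 ]
ρ2 → -1/7·ρ2
  [ 1  -2  -4  -5   10    8 ]
  [ 0   0   0   1   -2   -2 ]
  [ 0   0   0  10  -18  -22 ]
  [ 0   0   0  -3    6    6 ]
ρ3 → ρ3 − 10·ρ2
  [ 1  -2  -4  -5  10   8 ]
  [ 0   0   0   1  -2  -2 ]
  [ 0   0   0   0   2  -2 ]
  [ 0   0   0  -3   6   6 ]
ρ4 → ρ4 + 3·ρ2
  [ 1  -2  -4  -5  10   8 ]
  [ 0   0   0   1  -2  -2 ]
  [ 0   0   0   0   2  -2 ]
  [ 0   0   0   0   0   0 ]
ρ3 → 1/2·ρ3
  [ 1  -2  -4  -5  10   8 ]
  [ 0   0   0   1  -2  -2 ]
  [ 0   0   0   0   1  -1 ]
  [ 0   0   0   0   0   0 ]
ρ2 → ρ2 + 2·ρ3
  [ 1  -2  -4  -5  10   8 ]
  [ 0   0   0   1   0  -4 ]
  [ 0   0   0   0   1  -1 ]
  [ 0   0   0   0   0   0 ]
ρ1 → ρ1 − 10·ρ3
  [ 1  -2  -4  -5  0  18 ]
  [ 0   0   0   1  0  -4 ]
  [ 0   0   0   0  1  -1 ]
  [ 0   0   0   0  0   0 ]
ρ1 → ρ1 + 5·ρ2
  [ 1  -2  -4  0  0  -2 ]
  [ 0   0   0  1  0  -4 ]
  [ 0   0   0  0  1  -1 ]
  [ 0   0   0  0  0   0 ]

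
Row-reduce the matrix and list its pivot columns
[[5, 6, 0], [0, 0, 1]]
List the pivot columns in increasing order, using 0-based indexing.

0, 2

R1 -> 1/5·R1
  [ 1  6/5  0 ]
  [ 0    0  1 ]
Pivot columns are the columns containing a leading 1.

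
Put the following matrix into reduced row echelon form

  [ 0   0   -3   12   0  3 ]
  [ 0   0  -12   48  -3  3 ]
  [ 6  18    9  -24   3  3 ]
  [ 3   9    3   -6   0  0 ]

ρ1 <=> ρ3
ρ1 -> 1/6·ρ1
ρ4 -> ρ4 − 3·ρ1
ρ2 -> -1/12·ρ2
ρ3 -> ρ3 + 3·ρ2
ρ4 -> ρ4 + 3/2·ρ2
ρ3 -> 4/3·ρ3
ρ4 -> ρ4 + 9/8·ρ3
ρ4 -> 2/3·ρ4
ρ3 -> ρ3 − 3·ρ4
ρ2 -> ρ2 + 1/4·ρ4
ρ1 -> ρ1 − 1/2·ρ4
ρ2 -> ρ2 − 1/4·ρ3
ρ1 -> ρ1 − 1/2·ρ3
ρ1 -> ρ1 − 3/2·ρ2

[[1, 3, 0, 2, 0, 0], [0, 0, 1, -4, 0, 0], [0, 0, 0, 0, 1, 0], [0, 0, 0, 0, 0, 1]]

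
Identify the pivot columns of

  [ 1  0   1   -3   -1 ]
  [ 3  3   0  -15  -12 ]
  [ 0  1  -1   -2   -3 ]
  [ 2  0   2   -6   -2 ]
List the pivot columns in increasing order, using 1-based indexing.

1, 2

r2 → r2 − 3·r1
r4 → r4 − 2·r1
r2 → 1/3·r2
r3 → r3 − r2
Pivot columns are the columns containing a leading 1.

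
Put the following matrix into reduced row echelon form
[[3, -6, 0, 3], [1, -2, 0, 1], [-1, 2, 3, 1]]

R1 := 1/3·R1
R2 := R2 − R1
R3 := R3 + R1
R2 ↔ R3
R2 := 1/3·R2

[[1, -2, 0, 1], [0, 0, 1, 2/3], [0, 0, 0, 0]]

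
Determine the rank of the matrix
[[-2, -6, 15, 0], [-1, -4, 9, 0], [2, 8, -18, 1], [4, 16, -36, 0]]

Multiply R1 by -1/2.
  [  1   3  -15/2  0 ]
  [ -1  -4      9  0 ]
  [  2   8    -18  1 ]
  [  4  16    -36  0 ]
Add R1 to R2.
  [ 1   3  -15/2  0 ]
  [ 0  -1    3/2  0 ]
  [ 2   8    -18  1 ]
  [ 4  16    -36  0 ]
Subtract 2 times R1 from R3.
  [ 1   3  -15/2  0 ]
  [ 0  -1    3/2  0 ]
  [ 0   2     -3  1 ]
  [ 4  16    -36  0 ]
Subtract 4 times R1 from R4.
  [ 1   3  -15/2  0 ]
  [ 0  -1    3/2  0 ]
  [ 0   2     -3  1 ]
  [ 0   4     -6  0 ]
Multiply R2 by -1.
  [ 1  3  -15/2  0 ]
  [ 0  1   -3/2  0 ]
  [ 0  2     -3  1 ]
  [ 0  4     -6  0 ]
Subtract 2 times R2 from R3.
  [ 1  3  -15/2  0 ]
  [ 0  1   -3/2  0 ]
  [ 0  0      0  1 ]
  [ 0  4     -6  0 ]
Subtract 4 times R2 from R4.
  [ 1  3  -15/2  0 ]
  [ 0  1   -3/2  0 ]
  [ 0  0      0  1 ]
  [ 0  0      0  0 ]
Subtract 3 times R2 from R1.
  [ 1  0    -3  0 ]
  [ 0  1  -3/2  0 ]
  [ 0  0     0  1 ]
  [ 0  0     0  0 ]
The reduced form has 3 nonzero rows.

rank = 3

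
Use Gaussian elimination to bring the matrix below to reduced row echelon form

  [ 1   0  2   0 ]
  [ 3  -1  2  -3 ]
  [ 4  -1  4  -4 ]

[[1, 0, 2, 0], [0, 1, 4, 0], [0, 0, 0, 1]]

ρ2 -> ρ2 − 3·ρ1
  [ 1   0   2   0 ]
  [ 0  -1  -4  -3 ]
  [ 4  -1   4  -4 ]
ρ3 -> ρ3 − 4·ρ1
  [ 1   0   2   0 ]
  [ 0  -1  -4  -3 ]
  [ 0  -1  -4  -4 ]
ρ2 -> -1·ρ2
  [ 1   0   2   0 ]
  [ 0   1   4   3 ]
  [ 0  -1  -4  -4 ]
ρ3 -> ρ3 + ρ2
  [ 1  0  2   0 ]
  [ 0  1  4   3 ]
  [ 0  0  0  -1 ]
ρ3 -> -1·ρ3
  [ 1  0  2  0 ]
  [ 0  1  4  3 ]
  [ 0  0  0  1 ]
ρ2 -> ρ2 − 3·ρ3
  [ 1  0  2  0 ]
  [ 0  1  4  0 ]
  [ 0  0  0  1 ]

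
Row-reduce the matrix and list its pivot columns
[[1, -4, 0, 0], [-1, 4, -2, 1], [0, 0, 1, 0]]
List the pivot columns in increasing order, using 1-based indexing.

1, 3, 4

r2 → r2 + r1
  [ 1  -4   0  0 ]
  [ 0   0  -2  1 ]
  [ 0   0   1  0 ]
r2 → -1/2·r2
  [ 1  -4  0     0 ]
  [ 0   0  1  -1/2 ]
  [ 0   0  1     0 ]
r3 → r3 − r2
  [ 1  -4  0     0 ]
  [ 0   0  1  -1/2 ]
  [ 0   0  0   1/2 ]
r3 → 2·r3
  [ 1  -4  0     0 ]
  [ 0   0  1  -1/2 ]
  [ 0   0  0     1 ]
r2 → r2 + 1/2·r3
  [ 1  -4  0  0 ]
  [ 0   0  1  0 ]
  [ 0   0  0  1 ]
Pivot columns are the columns containing a leading 1.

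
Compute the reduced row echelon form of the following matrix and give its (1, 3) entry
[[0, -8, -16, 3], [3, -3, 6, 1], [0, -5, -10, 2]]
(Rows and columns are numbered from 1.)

R1 <=> R2
  [ 3  -3    6  1 ]
  [ 0  -8  -16  3 ]
  [ 0  -5  -10  2 ]
R1 := 1/3·R1
  [ 1  -1    2  1/3 ]
  [ 0  -8  -16    3 ]
  [ 0  -5  -10    2 ]
R2 := -1/8·R2
  [ 1  -1    2   1/3 ]
  [ 0   1    2  -3/8 ]
  [ 0  -5  -10     2 ]
R3 := R3 + 5·R2
  [ 1  -1  2   1/3 ]
  [ 0   1  2  -3/8 ]
  [ 0   0  0   1/8 ]
R3 := 8·R3
  [ 1  -1  2   1/3 ]
  [ 0   1  2  -3/8 ]
  [ 0   0  0     1 ]
R2 := R2 + 3/8·R3
  [ 1  -1  2  1/3 ]
  [ 0   1  2    0 ]
  [ 0   0  0    1 ]
R1 := R1 − 1/3·R3
  [ 1  -1  2  0 ]
  [ 0   1  2  0 ]
  [ 0   0  0  1 ]
R1 := R1 + R2
  [ 1  0  4  0 ]
  [ 0  1  2  0 ]
  [ 0  0  0  1 ]

4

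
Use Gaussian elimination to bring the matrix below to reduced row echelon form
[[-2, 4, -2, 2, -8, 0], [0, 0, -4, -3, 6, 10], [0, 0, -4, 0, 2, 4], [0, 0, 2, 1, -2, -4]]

ρ1 → -1/2·ρ1
  [ 1  -2   1  -1   4   0 ]
  [ 0   0  -4  -3   6  10 ]
  [ 0   0  -4   0   2   4 ]
  [ 0   0   2   1  -2  -4 ]
ρ2 → -1/4·ρ2
  [ 1  -2   1   -1     4     0 ]
  [ 0   0   1  3/4  -3/2  -5/2 ]
  [ 0   0  -4    0     2     4 ]
  [ 0   0   2    1    -2    -4 ]
ρ3 → ρ3 + 4·ρ2
  [ 1  -2  1   -1     4     0 ]
  [ 0   0  1  3/4  -3/2  -5/2 ]
  [ 0   0  0    3    -4    -6 ]
  [ 0   0  2    1    -2    -4 ]
ρ4 → ρ4 − 2·ρ2
  [ 1  -2  1    -1     4     0 ]
  [ 0   0  1   3/4  -3/2  -5/2 ]
  [ 0   0  0     3    -4    -6 ]
  [ 0   0  0  -1/2     1     1 ]
ρ3 → 1/3·ρ3
  [ 1  -2  1    -1     4     0 ]
  [ 0   0  1   3/4  -3/2  -5/2 ]
  [ 0   0  0     1  -4/3    -2 ]
  [ 0   0  0  -1/2     1     1 ]
ρ4 → ρ4 + 1/2·ρ3
  [ 1  -2  1   -1     4     0 ]
  [ 0   0  1  3/4  -3/2  -5/2 ]
  [ 0   0  0    1  -4/3    -2 ]
  [ 0   0  0    0   1/3     0 ]
ρ4 → 3·ρ4
  [ 1  -2  1   -1     4     0 ]
  [ 0   0  1  3/4  -3/2  -5/2 ]
  [ 0   0  0    1  -4/3    -2 ]
  [ 0   0  0    0     1     0 ]
ρ3 → ρ3 + 4/3·ρ4
  [ 1  -2  1   -1     4     0 ]
  [ 0   0  1  3/4  -3/2  -5/2 ]
  [ 0   0  0    1     0    -2 ]
  [ 0   0  0    0     1     0 ]
ρ2 → ρ2 + 3/2·ρ4
  [ 1  -2  1   -1  4     0 ]
  [ 0   0  1  3/4  0  -5/2 ]
  [ 0   0  0    1  0    -2 ]
  [ 0   0  0    0  1     0 ]
ρ1 → ρ1 − 4·ρ4
  [ 1  -2  1   -1  0     0 ]
  [ 0   0  1  3/4  0  -5/2 ]
  [ 0   0  0    1  0    -2 ]
  [ 0   0  0    0  1     0 ]
ρ2 → ρ2 − 3/4·ρ3
  [ 1  -2  1  -1  0   0 ]
  [ 0   0  1   0  0  -1 ]
  [ 0   0  0   1  0  -2 ]
  [ 0   0  0   0  1   0 ]
ρ1 → ρ1 + ρ3
  [ 1  -2  1  0  0  -2 ]
  [ 0   0  1  0  0  -1 ]
  [ 0   0  0  1  0  -2 ]
  [ 0   0  0  0  1   0 ]
ρ1 → ρ1 − ρ2
  [ 1  -2  0  0  0  -1 ]
  [ 0   0  1  0  0  -1 ]
  [ 0   0  0  1  0  -2 ]
  [ 0   0  0  0  1   0 ]

[[1, -2, 0, 0, 0, -1], [0, 0, 1, 0, 0, -1], [0, 0, 0, 1, 0, -2], [0, 0, 0, 0, 1, 0]]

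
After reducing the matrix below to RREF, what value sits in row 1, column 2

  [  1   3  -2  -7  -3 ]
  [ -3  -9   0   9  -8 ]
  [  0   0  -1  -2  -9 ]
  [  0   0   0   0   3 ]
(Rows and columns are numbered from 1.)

3

ρ2 → ρ2 + 3·ρ1
ρ2 → -1/6·ρ2
ρ3 → ρ3 + ρ2
ρ3 → -6/37·ρ3
ρ4 → ρ4 − 3·ρ3
ρ2 → ρ2 − 17/6·ρ3
ρ1 → ρ1 + 3·ρ3
ρ1 → ρ1 + 2·ρ2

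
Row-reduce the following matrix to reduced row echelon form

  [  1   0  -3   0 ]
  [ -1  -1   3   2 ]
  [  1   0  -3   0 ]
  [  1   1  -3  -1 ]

Add R1 to R2.
  [ 1   0  -3   0 ]
  [ 0  -1   0   2 ]
  [ 1   0  -3   0 ]
  [ 1   1  -3  -1 ]
Subtract R1 from R3.
  [ 1   0  -3   0 ]
  [ 0  -1   0   2 ]
  [ 0   0   0   0 ]
  [ 1   1  -3  -1 ]
Subtract R1 from R4.
  [ 1   0  -3   0 ]
  [ 0  -1   0   2 ]
  [ 0   0   0   0 ]
  [ 0   1   0  -1 ]
Multiply R2 by -1.
  [ 1  0  -3   0 ]
  [ 0  1   0  -2 ]
  [ 0  0   0   0 ]
  [ 0  1   0  -1 ]
Subtract R2 from R4.
  [ 1  0  -3   0 ]
  [ 0  1   0  -2 ]
  [ 0  0   0   0 ]
  [ 0  0   0   1 ]
Swap R3 and R4.
  [ 1  0  -3   0 ]
  [ 0  1   0  -2 ]
  [ 0  0   0   1 ]
  [ 0  0   0   0 ]
Add 2 times R3 to R2.
  [ 1  0  -3  0 ]
  [ 0  1   0  0 ]
  [ 0  0   0  1 ]
  [ 0  0   0  0 ]

[[1, 0, -3, 0], [0, 1, 0, 0], [0, 0, 0, 1], [0, 0, 0, 0]]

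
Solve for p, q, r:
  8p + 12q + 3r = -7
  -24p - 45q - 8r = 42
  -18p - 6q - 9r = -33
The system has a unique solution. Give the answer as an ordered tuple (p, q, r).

(1, -2, 3)

Form the augmented matrix and row-reduce:
  [   8   12   3  |   -7 ]
  [ -24  -45  -8  |   42 ]
  [ -18   -6  -9  |  -33 ]
ρ1 := 1/8·ρ1
ρ2 := ρ2 + 24·ρ1
ρ3 := ρ3 + 18·ρ1
ρ2 := -1/9·ρ2
ρ3 := ρ3 − 21·ρ2
ρ3 := 12·ρ3
ρ2 := ρ2 + 1/9·ρ3
ρ1 := ρ1 − 3/8·ρ3
ρ1 := ρ1 − 3/2·ρ2
Reading off the last column: p = 1, q = -2, r = 3.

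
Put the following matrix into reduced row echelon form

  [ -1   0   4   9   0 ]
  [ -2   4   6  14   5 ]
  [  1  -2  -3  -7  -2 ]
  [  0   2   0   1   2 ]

[[1, 0, 0, 3, 0], [0, 1, 0, 1/2, 0], [0, 0, 1, 3, 0], [0, 0, 0, 0, 1]]

Multiply R1 by -1.
  [  1   0  -4  -9   0 ]
  [ -2   4   6  14   5 ]
  [  1  -2  -3  -7  -2 ]
  [  0   2   0   1   2 ]
Add 2 times R1 to R2.
  [ 1   0  -4  -9   0 ]
  [ 0   4  -2  -4   5 ]
  [ 1  -2  -3  -7  -2 ]
  [ 0   2   0   1   2 ]
Subtract R1 from R3.
  [ 1   0  -4  -9   0 ]
  [ 0   4  -2  -4   5 ]
  [ 0  -2   1   2  -2 ]
  [ 0   2   0   1   2 ]
Multiply R2 by 1/4.
  [ 1   0    -4  -9    0 ]
  [ 0   1  -1/2  -1  5/4 ]
  [ 0  -2     1   2   -2 ]
  [ 0   2     0   1    2 ]
Add 2 times R2 to R3.
  [ 1  0    -4  -9    0 ]
  [ 0  1  -1/2  -1  5/4 ]
  [ 0  0     0   0  1/2 ]
  [ 0  2     0   1    2 ]
Subtract 2 times R2 from R4.
  [ 1  0    -4  -9     0 ]
  [ 0  1  -1/2  -1   5/4 ]
  [ 0  0     0   0   1/2 ]
  [ 0  0     1   3  -1/2 ]
Swap R3 and R4.
  [ 1  0    -4  -9     0 ]
  [ 0  1  -1/2  -1   5/4 ]
  [ 0  0     1   3  -1/2 ]
  [ 0  0     0   0   1/2 ]
Multiply R4 by 2.
  [ 1  0    -4  -9     0 ]
  [ 0  1  -1/2  -1   5/4 ]
  [ 0  0     1   3  -1/2 ]
  [ 0  0     0   0     1 ]
Add 1/2 times R4 to R3.
  [ 1  0    -4  -9    0 ]
  [ 0  1  -1/2  -1  5/4 ]
  [ 0  0     1   3    0 ]
  [ 0  0     0   0    1 ]
Subtract 5/4 times R4 from R2.
  [ 1  0    -4  -9  0 ]
  [ 0  1  -1/2  -1  0 ]
  [ 0  0     1   3  0 ]
  [ 0  0     0   0  1 ]
Add 1/2 times R3 to R2.
  [ 1  0  -4   -9  0 ]
  [ 0  1   0  1/2  0 ]
  [ 0  0   1    3  0 ]
  [ 0  0   0    0  1 ]
Add 4 times R3 to R1.
  [ 1  0  0    3  0 ]
  [ 0  1  0  1/2  0 ]
  [ 0  0  1    3  0 ]
  [ 0  0  0    0  1 ]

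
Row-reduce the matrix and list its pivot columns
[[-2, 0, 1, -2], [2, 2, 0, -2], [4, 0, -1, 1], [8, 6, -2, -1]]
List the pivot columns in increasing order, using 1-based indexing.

R1 := -1/2·R1
  [ 1  0  -1/2   1 ]
  [ 2  2     0  -2 ]
  [ 4  0    -1   1 ]
  [ 8  6    -2  -1 ]
R2 := R2 − 2·R1
  [ 1  0  -1/2   1 ]
  [ 0  2     1  -4 ]
  [ 4  0    -1   1 ]
  [ 8  6    -2  -1 ]
R3 := R3 − 4·R1
  [ 1  0  -1/2   1 ]
  [ 0  2     1  -4 ]
  [ 0  0     1  -3 ]
  [ 8  6    -2  -1 ]
R4 := R4 − 8·R1
  [ 1  0  -1/2   1 ]
  [ 0  2     1  -4 ]
  [ 0  0     1  -3 ]
  [ 0  6     2  -9 ]
R2 := 1/2·R2
  [ 1  0  -1/2   1 ]
  [ 0  1   1/2  -2 ]
  [ 0  0     1  -3 ]
  [ 0  6     2  -9 ]
R4 := R4 − 6·R2
  [ 1  0  -1/2   1 ]
  [ 0  1   1/2  -2 ]
  [ 0  0     1  -3 ]
  [ 0  0    -1   3 ]
R4 := R4 + R3
  [ 1  0  -1/2   1 ]
  [ 0  1   1/2  -2 ]
  [ 0  0     1  -3 ]
  [ 0  0     0   0 ]
R2 := R2 − 1/2·R3
  [ 1  0  -1/2     1 ]
  [ 0  1     0  -1/2 ]
  [ 0  0     1    -3 ]
  [ 0  0     0     0 ]
R1 := R1 + 1/2·R3
  [ 1  0  0  -1/2 ]
  [ 0  1  0  -1/2 ]
  [ 0  0  1    -3 ]
  [ 0  0  0     0 ]
Pivot columns are the columns containing a leading 1.

1, 2, 3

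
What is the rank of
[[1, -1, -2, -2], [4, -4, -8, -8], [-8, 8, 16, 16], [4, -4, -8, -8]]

rank = 1

ρ2 ← ρ2 − 4·ρ1
ρ3 ← ρ3 + 8·ρ1
ρ4 ← ρ4 − 4·ρ1
The reduced form has 1 nonzero row.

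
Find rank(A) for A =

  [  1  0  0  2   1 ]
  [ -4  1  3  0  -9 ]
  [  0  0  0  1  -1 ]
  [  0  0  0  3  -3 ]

R2 → R2 + 4·R1
  [ 1  0  0  2   1 ]
  [ 0  1  3  8  -5 ]
  [ 0  0  0  1  -1 ]
  [ 0  0  0  3  -3 ]
R4 → R4 − 3·R3
  [ 1  0  0  2   1 ]
  [ 0  1  3  8  -5 ]
  [ 0  0  0  1  -1 ]
  [ 0  0  0  0   0 ]
R2 → R2 − 8·R3
  [ 1  0  0  2   1 ]
  [ 0  1  3  0   3 ]
  [ 0  0  0  1  -1 ]
  [ 0  0  0  0   0 ]
R1 → R1 − 2·R3
  [ 1  0  0  0   3 ]
  [ 0  1  3  0   3 ]
  [ 0  0  0  1  -1 ]
  [ 0  0  0  0   0 ]
The reduced form has 3 nonzero rows.

rank = 3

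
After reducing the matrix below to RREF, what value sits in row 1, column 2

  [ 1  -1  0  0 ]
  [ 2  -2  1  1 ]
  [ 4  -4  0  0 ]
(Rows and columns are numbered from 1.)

-1

Subtract 2 times R1 from R2.
  [ 1  -1  0  0 ]
  [ 0   0  1  1 ]
  [ 4  -4  0  0 ]
Subtract 4 times R1 from R3.
  [ 1  -1  0  0 ]
  [ 0   0  1  1 ]
  [ 0   0  0  0 ]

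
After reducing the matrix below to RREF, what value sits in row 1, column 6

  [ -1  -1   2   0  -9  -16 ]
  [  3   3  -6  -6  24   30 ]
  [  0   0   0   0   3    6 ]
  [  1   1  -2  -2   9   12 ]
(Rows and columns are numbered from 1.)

-2

r1 := -1·r1
  [ 1  1  -2   0   9  16 ]
  [ 3  3  -6  -6  24  30 ]
  [ 0  0   0   0   3   6 ]
  [ 1  1  -2  -2   9  12 ]
r2 := r2 − 3·r1
  [ 1  1  -2   0   9   16 ]
  [ 0  0   0  -6  -3  -18 ]
  [ 0  0   0   0   3    6 ]
  [ 1  1  -2  -2   9   12 ]
r4 := r4 − r1
  [ 1  1  -2   0   9   16 ]
  [ 0  0   0  -6  -3  -18 ]
  [ 0  0   0   0   3    6 ]
  [ 0  0   0  -2   0   -4 ]
r2 := -1/6·r2
  [ 1  1  -2   0    9  16 ]
  [ 0  0   0   1  1/2   3 ]
  [ 0  0   0   0    3   6 ]
  [ 0  0   0  -2    0  -4 ]
r4 := r4 + 2·r2
  [ 1  1  -2  0    9  16 ]
  [ 0  0   0  1  1/2   3 ]
  [ 0  0   0  0    3   6 ]
  [ 0  0   0  0    1   2 ]
r3 := 1/3·r3
  [ 1  1  -2  0    9  16 ]
  [ 0  0   0  1  1/2   3 ]
  [ 0  0   0  0    1   2 ]
  [ 0  0   0  0    1   2 ]
r4 := r4 − r3
  [ 1  1  -2  0    9  16 ]
  [ 0  0   0  1  1/2   3 ]
  [ 0  0   0  0    1   2 ]
  [ 0  0   0  0    0   0 ]
r2 := r2 − 1/2·r3
  [ 1  1  -2  0  9  16 ]
  [ 0  0   0  1  0   2 ]
  [ 0  0   0  0  1   2 ]
  [ 0  0   0  0  0   0 ]
r1 := r1 − 9·r3
  [ 1  1  -2  0  0  -2 ]
  [ 0  0   0  1  0   2 ]
  [ 0  0   0  0  1   2 ]
  [ 0  0   0  0  0   0 ]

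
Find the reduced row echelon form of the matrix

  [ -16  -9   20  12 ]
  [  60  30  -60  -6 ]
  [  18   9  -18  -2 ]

r1 → -1/16·r1
  [  1  9/16  -5/4  -3/4 ]
  [ 60    30   -60    -6 ]
  [ 18     9   -18    -2 ]
r2 → r2 − 60·r1
  [  1   9/16  -5/4  -3/4 ]
  [  0  -15/4    15    39 ]
  [ 18      9   -18    -2 ]
r3 → r3 − 18·r1
  [ 1   9/16  -5/4  -3/4 ]
  [ 0  -15/4    15    39 ]
  [ 0   -9/8   9/2  23/2 ]
r2 → -4/15·r2
  [ 1  9/16  -5/4   -3/4 ]
  [ 0     1    -4  -52/5 ]
  [ 0  -9/8   9/2   23/2 ]
r3 → r3 + 9/8·r2
  [ 1  9/16  -5/4   -3/4 ]
  [ 0     1    -4  -52/5 ]
  [ 0     0     0   -1/5 ]
r3 → -5·r3
  [ 1  9/16  -5/4   -3/4 ]
  [ 0     1    -4  -52/5 ]
  [ 0     0     0      1 ]
r2 → r2 + 52/5·r3
  [ 1  9/16  -5/4  -3/4 ]
  [ 0     1    -4     0 ]
  [ 0     0     0     1 ]
r1 → r1 + 3/4·r3
  [ 1  9/16  -5/4  0 ]
  [ 0     1    -4  0 ]
  [ 0     0     0  1 ]
r1 → r1 − 9/16·r2
  [ 1  0   1  0 ]
  [ 0  1  -4  0 ]
  [ 0  0   0  1 ]

[[1, 0, 1, 0], [0, 1, -4, 0], [0, 0, 0, 1]]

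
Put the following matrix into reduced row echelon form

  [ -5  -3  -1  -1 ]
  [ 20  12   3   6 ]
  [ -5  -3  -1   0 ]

[[1, 3/5, 0, 0], [0, 0, 1, 0], [0, 0, 0, 1]]

R1 → -1/5·R1
R2 → R2 − 20·R1
R3 → R3 + 5·R1
R2 → -1·R2
R2 → R2 + 2·R3
R1 → R1 − 1/5·R3
R1 → R1 − 1/5·R2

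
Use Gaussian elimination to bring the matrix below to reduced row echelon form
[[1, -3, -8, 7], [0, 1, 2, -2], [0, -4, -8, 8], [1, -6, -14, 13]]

r4 := r4 − r1
  [ 1  -3  -8   7 ]
  [ 0   1   2  -2 ]
  [ 0  -4  -8   8 ]
  [ 0  -3  -6   6 ]
r3 := r3 + 4·r2
  [ 1  -3  -8   7 ]
  [ 0   1   2  -2 ]
  [ 0   0   0   0 ]
  [ 0  -3  -6   6 ]
r4 := r4 + 3·r2
  [ 1  -3  -8   7 ]
  [ 0   1   2  -2 ]
  [ 0   0   0   0 ]
  [ 0   0   0   0 ]
r1 := r1 + 3·r2
  [ 1  0  -2   1 ]
  [ 0  1   2  -2 ]
  [ 0  0   0   0 ]
  [ 0  0   0   0 ]

[[1, 0, -2, 1], [0, 1, 2, -2], [0, 0, 0, 0], [0, 0, 0, 0]]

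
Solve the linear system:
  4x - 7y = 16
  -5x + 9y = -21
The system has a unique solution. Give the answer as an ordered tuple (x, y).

Form the augmented matrix and row-reduce:
  [  4  -7  |   16 ]
  [ -5   9  |  -21 ]
R1 := 1/4·R1
  [  1  -7/4  |    4 ]
  [ -5     9  |  -21 ]
R2 := R2 + 5·R1
  [ 1  -7/4  |   4 ]
  [ 0   1/4  |  -1 ]
R2 := 4·R2
  [ 1  -7/4  |   4 ]
  [ 0     1  |  -4 ]
R1 := R1 + 7/4·R2
  [ 1  0  |  -3 ]
  [ 0  1  |  -4 ]
Reading off the last column: x = -3, y = -4.

(-3, -4)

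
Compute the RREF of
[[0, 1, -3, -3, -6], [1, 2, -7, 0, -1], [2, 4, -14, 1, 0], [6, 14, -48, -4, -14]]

Swap R1 and R2.
  [ 1   2   -7   0   -1 ]
  [ 0   1   -3  -3   -6 ]
  [ 2   4  -14   1    0 ]
  [ 6  14  -48  -4  -14 ]
Subtract 2 times R1 from R3.
  [ 1   2   -7   0   -1 ]
  [ 0   1   -3  -3   -6 ]
  [ 0   0    0   1    2 ]
  [ 6  14  -48  -4  -14 ]
Subtract 6 times R1 from R4.
  [ 1  2  -7   0  -1 ]
  [ 0  1  -3  -3  -6 ]
  [ 0  0   0   1   2 ]
  [ 0  2  -6  -4  -8 ]
Subtract 2 times R2 from R4.
  [ 1  2  -7   0  -1 ]
  [ 0  1  -3  -3  -6 ]
  [ 0  0   0   1   2 ]
  [ 0  0   0   2   4 ]
Subtract 2 times R3 from R4.
  [ 1  2  -7   0  -1 ]
  [ 0  1  -3  -3  -6 ]
  [ 0  0   0   1   2 ]
  [ 0  0   0   0   0 ]
Add 3 times R3 to R2.
  [ 1  2  -7  0  -1 ]
  [ 0  1  -3  0   0 ]
  [ 0  0   0  1   2 ]
  [ 0  0   0  0   0 ]
Subtract 2 times R2 from R1.
  [ 1  0  -1  0  -1 ]
  [ 0  1  -3  0   0 ]
  [ 0  0   0  1   2 ]
  [ 0  0   0  0   0 ]

[[1, 0, -1, 0, -1], [0, 1, -3, 0, 0], [0, 0, 0, 1, 2], [0, 0, 0, 0, 0]]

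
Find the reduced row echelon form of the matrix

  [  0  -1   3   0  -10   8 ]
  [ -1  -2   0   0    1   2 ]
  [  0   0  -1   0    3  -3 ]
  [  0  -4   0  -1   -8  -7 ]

r1 ↔ r2
  [ -1  -2   0   0    1   2 ]
  [  0  -1   3   0  -10   8 ]
  [  0   0  -1   0    3  -3 ]
  [  0  -4   0  -1   -8  -7 ]
r1 := -1·r1
  [ 1   2   0   0   -1  -2 ]
  [ 0  -1   3   0  -10   8 ]
  [ 0   0  -1   0    3  -3 ]
  [ 0  -4   0  -1   -8  -7 ]
r2 := -1·r2
  [ 1   2   0   0  -1  -2 ]
  [ 0   1  -3   0  10  -8 ]
  [ 0   0  -1   0   3  -3 ]
  [ 0  -4   0  -1  -8  -7 ]
r4 := r4 + 4·r2
  [ 1  2    0   0  -1   -2 ]
  [ 0  1   -3   0  10   -8 ]
  [ 0  0   -1   0   3   -3 ]
  [ 0  0  -12  -1  32  -39 ]
r3 := -1·r3
  [ 1  2    0   0  -1   -2 ]
  [ 0  1   -3   0  10   -8 ]
  [ 0  0    1   0  -3    3 ]
  [ 0  0  -12  -1  32  -39 ]
r4 := r4 + 12·r3
  [ 1  2   0   0  -1  -2 ]
  [ 0  1  -3   0  10  -8 ]
  [ 0  0   1   0  -3   3 ]
  [ 0  0   0  -1  -4  -3 ]
r4 := -1·r4
  [ 1  2   0  0  -1  -2 ]
  [ 0  1  -3  0  10  -8 ]
  [ 0  0   1  0  -3   3 ]
  [ 0  0   0  1   4   3 ]
r2 := r2 + 3·r3
  [ 1  2  0  0  -1  -2 ]
  [ 0  1  0  0   1   1 ]
  [ 0  0  1  0  -3   3 ]
  [ 0  0  0  1   4   3 ]
r1 := r1 − 2·r2
  [ 1  0  0  0  -3  -4 ]
  [ 0  1  0  0   1   1 ]
  [ 0  0  1  0  -3   3 ]
  [ 0  0  0  1   4   3 ]

[[1, 0, 0, 0, -3, -4], [0, 1, 0, 0, 1, 1], [0, 0, 1, 0, -3, 3], [0, 0, 0, 1, 4, 3]]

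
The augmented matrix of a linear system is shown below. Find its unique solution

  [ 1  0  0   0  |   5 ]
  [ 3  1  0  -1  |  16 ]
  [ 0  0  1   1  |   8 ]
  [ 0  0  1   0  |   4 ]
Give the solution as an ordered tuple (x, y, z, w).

(5, 5, 4, 4)

Subtract 3 times R1 from R2.
  [ 1  0  0   0  |  5 ]
  [ 0  1  0  -1  |  1 ]
  [ 0  0  1   1  |  8 ]
  [ 0  0  1   0  |  4 ]
Subtract R3 from R4.
  [ 1  0  0   0  |   5 ]
  [ 0  1  0  -1  |   1 ]
  [ 0  0  1   1  |   8 ]
  [ 0  0  0  -1  |  -4 ]
Multiply R4 by -1.
  [ 1  0  0   0  |  5 ]
  [ 0  1  0  -1  |  1 ]
  [ 0  0  1   1  |  8 ]
  [ 0  0  0   1  |  4 ]
Subtract R4 from R3.
  [ 1  0  0   0  |  5 ]
  [ 0  1  0  -1  |  1 ]
  [ 0  0  1   0  |  4 ]
  [ 0  0  0   1  |  4 ]
Add R4 to R2.
  [ 1  0  0  0  |  5 ]
  [ 0  1  0  0  |  5 ]
  [ 0  0  1  0  |  4 ]
  [ 0  0  0  1  |  4 ]
Reading off the last column: x = 5, y = 5, z = 4, w = 4.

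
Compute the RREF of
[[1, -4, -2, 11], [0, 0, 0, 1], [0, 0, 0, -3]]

[[1, -4, -2, 0], [0, 0, 0, 1], [0, 0, 0, 0]]

ρ3 → ρ3 + 3·ρ2
  [ 1  -4  -2  11 ]
  [ 0   0   0   1 ]
  [ 0   0   0   0 ]
ρ1 → ρ1 − 11·ρ2
  [ 1  -4  -2  0 ]
  [ 0   0   0  1 ]
  [ 0   0   0  0 ]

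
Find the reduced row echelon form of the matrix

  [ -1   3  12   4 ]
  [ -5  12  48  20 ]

ρ1 -> -1·ρ1
  [  1  -3  -12  -4 ]
  [ -5  12   48  20 ]
ρ2 -> ρ2 + 5·ρ1
  [ 1  -3  -12  -4 ]
  [ 0  -3  -12   0 ]
ρ2 -> -1/3·ρ2
  [ 1  -3  -12  -4 ]
  [ 0   1    4   0 ]
ρ1 -> ρ1 + 3·ρ2
  [ 1  0  0  -4 ]
  [ 0  1  4   0 ]

[[1, 0, 0, -4], [0, 1, 4, 0]]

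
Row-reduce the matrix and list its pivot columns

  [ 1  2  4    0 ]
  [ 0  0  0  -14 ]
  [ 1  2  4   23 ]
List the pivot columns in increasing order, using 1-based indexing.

1, 4

R3 ← R3 − R1
R2 ← -1/14·R2
R3 ← R3 − 23·R2
Pivot columns are the columns containing a leading 1.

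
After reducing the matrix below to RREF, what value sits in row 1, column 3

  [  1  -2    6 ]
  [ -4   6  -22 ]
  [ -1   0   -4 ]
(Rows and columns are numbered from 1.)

4

R2 -> R2 + 4·R1
  [  1  -2   6 ]
  [  0  -2   2 ]
  [ -1   0  -4 ]
R3 -> R3 + R1
  [ 1  -2  6 ]
  [ 0  -2  2 ]
  [ 0  -2  2 ]
R2 -> -1/2·R2
  [ 1  -2   6 ]
  [ 0   1  -1 ]
  [ 0  -2   2 ]
R3 -> R3 + 2·R2
  [ 1  -2   6 ]
  [ 0   1  -1 ]
  [ 0   0   0 ]
R1 -> R1 + 2·R2
  [ 1  0   4 ]
  [ 0  1  -1 ]
  [ 0  0   0 ]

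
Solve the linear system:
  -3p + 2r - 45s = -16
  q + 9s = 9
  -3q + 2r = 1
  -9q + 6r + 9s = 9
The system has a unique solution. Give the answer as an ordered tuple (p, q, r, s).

Form the augmented matrix and row-reduce:
  [ -3   0  2  -45  |  -16 ]
  [  0   1  0    9  |    9 ]
  [  0  -3  2    0  |    1 ]
  [  0  -9  6    9  |    9 ]
Multiply r1 by -1/3.
  [ 1   0  -2/3  15  |  16/3 ]
  [ 0   1     0   9  |     9 ]
  [ 0  -3     2   0  |     1 ]
  [ 0  -9     6   9  |     9 ]
Add 3 times r2 to r3.
  [ 1   0  -2/3  15  |  16/3 ]
  [ 0   1     0   9  |     9 ]
  [ 0   0     2  27  |    28 ]
  [ 0  -9     6   9  |     9 ]
Add 9 times r2 to r4.
  [ 1  0  -2/3  15  |  16/3 ]
  [ 0  1     0   9  |     9 ]
  [ 0  0     2  27  |    28 ]
  [ 0  0     6  90  |    90 ]
Multiply r3 by 1/2.
  [ 1  0  -2/3    15  |  16/3 ]
  [ 0  1     0     9  |     9 ]
  [ 0  0     1  27/2  |    14 ]
  [ 0  0     6    90  |    90 ]
Subtract 6 times r3 from r4.
  [ 1  0  -2/3    15  |  16/3 ]
  [ 0  1     0     9  |     9 ]
  [ 0  0     1  27/2  |    14 ]
  [ 0  0     0     9  |     6 ]
Multiply r4 by 1/9.
  [ 1  0  -2/3    15  |  16/3 ]
  [ 0  1     0     9  |     9 ]
  [ 0  0     1  27/2  |    14 ]
  [ 0  0     0     1  |   2/3 ]
Subtract 27/2 times r4 from r3.
  [ 1  0  -2/3  15  |  16/3 ]
  [ 0  1     0   9  |     9 ]
  [ 0  0     1   0  |     5 ]
  [ 0  0     0   1  |   2/3 ]
Subtract 9 times r4 from r2.
  [ 1  0  -2/3  15  |  16/3 ]
  [ 0  1     0   0  |     3 ]
  [ 0  0     1   0  |     5 ]
  [ 0  0     0   1  |   2/3 ]
Subtract 15 times r4 from r1.
  [ 1  0  -2/3  0  |  -14/3 ]
  [ 0  1     0  0  |      3 ]
  [ 0  0     1  0  |      5 ]
  [ 0  0     0  1  |    2/3 ]
Add 2/3 times r3 to r1.
  [ 1  0  0  0  |  -4/3 ]
  [ 0  1  0  0  |     3 ]
  [ 0  0  1  0  |     5 ]
  [ 0  0  0  1  |   2/3 ]
Reading off the last column: p = -4/3, q = 3, r = 5, s = 2/3.

(-4/3, 3, 5, 2/3)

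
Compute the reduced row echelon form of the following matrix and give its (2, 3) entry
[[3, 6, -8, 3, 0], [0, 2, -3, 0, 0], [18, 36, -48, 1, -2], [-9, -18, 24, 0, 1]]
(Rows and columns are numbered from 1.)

ρ1 -> 1/3·ρ1
  [  1    2  -8/3  1   0 ]
  [  0    2    -3  0   0 ]
  [ 18   36   -48  1  -2 ]
  [ -9  -18    24  0   1 ]
ρ3 -> ρ3 − 18·ρ1
  [  1    2  -8/3    1   0 ]
  [  0    2    -3    0   0 ]
  [  0    0     0  -17  -2 ]
  [ -9  -18    24    0   1 ]
ρ4 -> ρ4 + 9·ρ1
  [ 1  2  -8/3    1   0 ]
  [ 0  2    -3    0   0 ]
  [ 0  0     0  -17  -2 ]
  [ 0  0     0    9   1 ]
ρ2 -> 1/2·ρ2
  [ 1  2  -8/3    1   0 ]
  [ 0  1  -3/2    0   0 ]
  [ 0  0     0  -17  -2 ]
  [ 0  0     0    9   1 ]
ρ3 -> -1/17·ρ3
  [ 1  2  -8/3  1     0 ]
  [ 0  1  -3/2  0     0 ]
  [ 0  0     0  1  2/17 ]
  [ 0  0     0  9     1 ]
ρ4 -> ρ4 − 9·ρ3
  [ 1  2  -8/3  1      0 ]
  [ 0  1  -3/2  0      0 ]
  [ 0  0     0  1   2/17 ]
  [ 0  0     0  0  -1/17 ]
ρ4 -> -17·ρ4
  [ 1  2  -8/3  1     0 ]
  [ 0  1  -3/2  0     0 ]
  [ 0  0     0  1  2/17 ]
  [ 0  0     0  0     1 ]
ρ3 -> ρ3 − 2/17·ρ4
  [ 1  2  -8/3  1  0 ]
  [ 0  1  -3/2  0  0 ]
  [ 0  0     0  1  0 ]
  [ 0  0     0  0  1 ]
ρ1 -> ρ1 − ρ3
  [ 1  2  -8/3  0  0 ]
  [ 0  1  -3/2  0  0 ]
  [ 0  0     0  1  0 ]
  [ 0  0     0  0  1 ]
ρ1 -> ρ1 − 2·ρ2
  [ 1  0   1/3  0  0 ]
  [ 0  1  -3/2  0  0 ]
  [ 0  0     0  1  0 ]
  [ 0  0     0  0  1 ]

-3/2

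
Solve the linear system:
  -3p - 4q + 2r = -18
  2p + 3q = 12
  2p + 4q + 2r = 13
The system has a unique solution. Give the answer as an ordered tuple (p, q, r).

Form the augmented matrix and row-reduce:
  [ -3  -4  2  |  -18 ]
  [  2   3  0  |   12 ]
  [  2   4  2  |   13 ]
r1 ← -1/3·r1
  [ 1  4/3  -2/3  |   6 ]
  [ 2    3     0  |  12 ]
  [ 2    4     2  |  13 ]
r2 ← r2 − 2·r1
  [ 1  4/3  -2/3  |   6 ]
  [ 0  1/3   4/3  |   0 ]
  [ 2    4     2  |  13 ]
r3 ← r3 − 2·r1
  [ 1  4/3  -2/3  |  6 ]
  [ 0  1/3   4/3  |  0 ]
  [ 0  4/3  10/3  |  1 ]
r2 ← 3·r2
  [ 1  4/3  -2/3  |  6 ]
  [ 0    1     4  |  0 ]
  [ 0  4/3  10/3  |  1 ]
r3 ← r3 − 4/3·r2
  [ 1  4/3  -2/3  |  6 ]
  [ 0    1     4  |  0 ]
  [ 0    0    -2  |  1 ]
r3 ← -1/2·r3
  [ 1  4/3  -2/3  |     6 ]
  [ 0    1     4  |     0 ]
  [ 0    0     1  |  -1/2 ]
r2 ← r2 − 4·r3
  [ 1  4/3  -2/3  |     6 ]
  [ 0    1     0  |     2 ]
  [ 0    0     1  |  -1/2 ]
r1 ← r1 + 2/3·r3
  [ 1  4/3  0  |  17/3 ]
  [ 0    1  0  |     2 ]
  [ 0    0  1  |  -1/2 ]
r1 ← r1 − 4/3·r2
  [ 1  0  0  |     3 ]
  [ 0  1  0  |     2 ]
  [ 0  0  1  |  -1/2 ]
Reading off the last column: p = 3, q = 2, r = -1/2.

(3, 2, -1/2)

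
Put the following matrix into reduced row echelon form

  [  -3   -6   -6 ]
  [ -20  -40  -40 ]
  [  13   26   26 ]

Multiply ρ1 by -1/3.
  [   1    2    2 ]
  [ -20  -40  -40 ]
  [  13   26   26 ]
Add 20 times ρ1 to ρ2.
  [  1   2   2 ]
  [  0   0   0 ]
  [ 13  26  26 ]
Subtract 13 times ρ1 from ρ3.
  [ 1  2  2 ]
  [ 0  0  0 ]
  [ 0  0  0 ]

[[1, 2, 2], [0, 0, 0], [0, 0, 0]]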